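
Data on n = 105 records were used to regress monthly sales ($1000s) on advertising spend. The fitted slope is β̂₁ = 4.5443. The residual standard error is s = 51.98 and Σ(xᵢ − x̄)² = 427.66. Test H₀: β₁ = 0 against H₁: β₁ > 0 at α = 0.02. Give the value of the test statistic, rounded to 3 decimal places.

t = 1.808

SE(β̂₁) = s/√Sₓₓ = 51.98/√427.66 = 2.51355.
t = 4.5443 / 2.51355 = 1.808.
df = n − 2 = 103.
One-sided p ≈ 0.0368, which is ≥ 0.02, so fail to reject H₀.
The data do not give significant evidence that the true slope on advertising spend is positive.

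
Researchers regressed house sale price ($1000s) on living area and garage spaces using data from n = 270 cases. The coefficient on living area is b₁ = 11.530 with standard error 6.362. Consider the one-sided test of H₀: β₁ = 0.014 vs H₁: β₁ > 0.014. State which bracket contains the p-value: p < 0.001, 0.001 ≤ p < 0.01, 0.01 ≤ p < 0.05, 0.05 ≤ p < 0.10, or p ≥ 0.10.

t = (11.530 − 0.014) / 6.362 = 1.810.
df = n − k − 1 = 270 − 2 − 1 = 267.
One-sided p = P(T_{267} > t) ≈ 0.0357.
So 0.01 ≤ p < 0.05.

0.01 ≤ p < 0.05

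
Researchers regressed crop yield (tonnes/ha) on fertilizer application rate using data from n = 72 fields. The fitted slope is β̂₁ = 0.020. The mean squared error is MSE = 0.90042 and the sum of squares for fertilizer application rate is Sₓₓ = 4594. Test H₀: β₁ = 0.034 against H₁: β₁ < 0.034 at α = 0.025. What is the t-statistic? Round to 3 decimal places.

t = -1.000

SE(β̂₁) = √(MSE/Sₓₓ) = √(0.90042/4594) = 0.014.
t = (0.020 − 0.034) / 0.014 = -1.000.
df = n − 2 = 70.
One-sided p ≈ 0.1604, which is ≥ 0.025, so fail to reject H₀.
The data do not give significant evidence that the true slope on fertilizer application rate is below 0.034 tonnes/ha per unit.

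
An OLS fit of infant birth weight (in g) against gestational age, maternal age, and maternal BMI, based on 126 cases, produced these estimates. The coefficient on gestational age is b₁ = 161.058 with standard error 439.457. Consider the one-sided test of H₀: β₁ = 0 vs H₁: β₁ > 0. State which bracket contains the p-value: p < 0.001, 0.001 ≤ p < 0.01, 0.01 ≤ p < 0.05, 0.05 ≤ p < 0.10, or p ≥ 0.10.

t = 161.058 / 439.457 = 0.366.
df = n − k − 1 = 126 − 3 − 1 = 122.
One-sided p = P(T_{122} > t) ≈ 0.3573.
So p ≥ 0.10.

p ≥ 0.10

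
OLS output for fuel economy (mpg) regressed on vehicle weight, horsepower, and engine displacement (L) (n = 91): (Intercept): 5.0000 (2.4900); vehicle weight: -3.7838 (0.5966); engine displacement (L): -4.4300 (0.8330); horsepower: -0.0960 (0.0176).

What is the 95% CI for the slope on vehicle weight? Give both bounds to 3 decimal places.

Read off: b = -3.7838, SE = 0.5966 for vehicle weight.
df = n − k − 1 = 91 − 3 − 1 = 87.
t* = t_{0.025, 87} = 1.987608.
Margin = t* × SE = 1.987608 × 0.5966 = 1.18581.
CI: -3.7838 ± 1.18581 → (-4.970, -2.598).

(-4.970, -2.598)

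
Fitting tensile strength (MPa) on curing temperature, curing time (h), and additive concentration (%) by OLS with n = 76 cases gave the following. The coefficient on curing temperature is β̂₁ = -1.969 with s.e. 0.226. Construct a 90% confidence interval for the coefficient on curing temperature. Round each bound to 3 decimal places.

(-2.346, -1.592)

df = n − k − 1 = 76 − 3 − 1 = 72.
t* = t_{0.05, 72} = 1.666294.
Margin = t* × SE = 1.666294 × 0.226 = 0.37658.
CI: -1.969 ± 0.37658 → (-2.346, -1.592).
With 90% confidence, each one-unit increase in curing temperature is associated with a change of between -2.346 and -1.592 MPa in tensile strength, holding the other predictors fixed.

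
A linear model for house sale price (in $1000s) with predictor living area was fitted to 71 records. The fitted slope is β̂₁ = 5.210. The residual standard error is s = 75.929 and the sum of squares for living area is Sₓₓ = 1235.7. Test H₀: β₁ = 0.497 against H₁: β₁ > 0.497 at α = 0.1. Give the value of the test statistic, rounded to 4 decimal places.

SE(β̂₁) = s/√Sₓₓ = 75.929/√1235.7 = 2.15999.
t = (5.210 − 0.497) / 2.15999 = 2.1820.
df = n − 2 = 69.
One-sided p ≈ 0.0163, which is < 0.1, so reject H₀.
There is evidence that the true slope on living area exceeds 0.497 $1000s per unit.

t = 2.1820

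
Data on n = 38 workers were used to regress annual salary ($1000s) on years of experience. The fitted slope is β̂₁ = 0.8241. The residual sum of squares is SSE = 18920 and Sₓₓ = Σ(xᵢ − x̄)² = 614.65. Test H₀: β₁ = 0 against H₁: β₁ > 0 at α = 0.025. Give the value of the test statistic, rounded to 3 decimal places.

t = 0.891

MSE = SSE/(n − 2) = 18920/36 = 525.556.
SE(β̂₁) = √(MSE/Sₓₓ) = √(525.556/614.65) = 0.924688.
t = 0.8241 / 0.924688 = 0.891.
df = n − 2 = 36.
One-sided p ≈ 0.1894, which is ≥ 0.025, so fail to reject H₀.
The data do not give significant evidence that the true slope on years of experience is positive.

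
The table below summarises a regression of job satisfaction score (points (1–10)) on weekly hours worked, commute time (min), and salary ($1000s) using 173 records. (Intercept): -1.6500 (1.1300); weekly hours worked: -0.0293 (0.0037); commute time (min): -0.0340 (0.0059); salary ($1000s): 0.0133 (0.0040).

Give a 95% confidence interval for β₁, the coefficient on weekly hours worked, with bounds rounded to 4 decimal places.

Read off: b = -0.0293, SE = 0.0037 for weekly hours worked.
df = n − k − 1 = 173 − 3 − 1 = 169.
t* = t_{0.025, 169} = 1.9741.
Margin = t* × SE = 1.9741 × 0.0037 = 0.007304.
CI: -0.0293 ± 0.007304 → (-0.0366, -0.0220).

(-0.0366, -0.0220)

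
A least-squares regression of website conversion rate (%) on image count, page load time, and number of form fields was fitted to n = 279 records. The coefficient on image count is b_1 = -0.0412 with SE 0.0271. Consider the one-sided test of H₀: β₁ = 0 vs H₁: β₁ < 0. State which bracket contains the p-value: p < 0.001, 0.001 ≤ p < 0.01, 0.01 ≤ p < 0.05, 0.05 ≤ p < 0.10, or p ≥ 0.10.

t = -0.0412 / 0.0271 = -1.520.
df = n − k − 1 = 279 − 3 − 1 = 275.
One-sided p = P(T_{275} < t) ≈ 0.0648.
So 0.05 ≤ p < 0.10.

0.05 ≤ p < 0.10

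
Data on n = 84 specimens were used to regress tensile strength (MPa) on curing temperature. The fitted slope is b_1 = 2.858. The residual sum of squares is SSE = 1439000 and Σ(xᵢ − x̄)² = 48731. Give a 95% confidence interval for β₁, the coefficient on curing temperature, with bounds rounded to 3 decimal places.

(1.664, 4.052)

MSE = SSE/(n − 2) = 1439000/82 = 17548.8.
SE(b_1) = √(MSE/Sₓₓ) = √(17548.8/48731) = 0.600096.
df = n − 2 = 82.
t* = t_{0.025, 82} = 1.989319.
Margin = t* × SE = 1.989319 × 0.600096 = 1.19378.
CI: 2.858 ± 1.19378 → (1.664, 4.052).
With 95% confidence, each one-unit increase in curing temperature is associated with a change of between 1.664 and 4.052 MPa in tensile strength.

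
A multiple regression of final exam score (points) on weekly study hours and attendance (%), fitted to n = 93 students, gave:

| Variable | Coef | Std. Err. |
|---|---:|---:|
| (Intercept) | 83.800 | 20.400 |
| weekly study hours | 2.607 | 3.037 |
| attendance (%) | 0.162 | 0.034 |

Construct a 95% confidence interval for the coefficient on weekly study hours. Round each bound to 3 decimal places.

Read off: b = 2.607, SE = 3.037 for weekly study hours.
df = n − k − 1 = 93 − 2 − 1 = 90.
t* = t_{0.025, 90} = 1.986675.
Margin = t* × SE = 1.986675 × 3.037 = 6.03353.
CI: 2.607 ± 6.03353 → (-3.427, 8.641).

(-3.427, 8.641)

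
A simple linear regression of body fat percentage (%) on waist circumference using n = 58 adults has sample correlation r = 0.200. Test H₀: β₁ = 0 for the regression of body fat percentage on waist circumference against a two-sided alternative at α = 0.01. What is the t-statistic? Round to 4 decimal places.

t = 1.5275

t = r·√(n − 2)/√(1 − r²) = 0.200·√56/√0.96 = 1.5275.
df = n − 2 = 56.
Two-sided p ≈ 0.1323, which is ≥ 0.01, so fail to reject H₀.
The data do not give significant evidence of a linear association between waist circumference and body fat percentage.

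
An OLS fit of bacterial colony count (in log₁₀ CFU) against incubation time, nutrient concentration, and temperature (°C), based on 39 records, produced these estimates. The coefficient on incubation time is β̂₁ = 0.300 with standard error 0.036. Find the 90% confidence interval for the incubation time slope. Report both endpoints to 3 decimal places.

df = n − k − 1 = 39 − 3 − 1 = 35.
t* = t_{0.05, 35} = 1.689572.
Margin = t* × SE = 1.689572 × 0.036 = 0.06082.
CI: 0.300 ± 0.06082 → (0.239, 0.361).
With 90% confidence, each one-unit increase in incubation time is associated with a change of between 0.239 and 0.361 log₁₀ CFU in bacterial colony count, holding the other predictors fixed.

(0.239, 0.361)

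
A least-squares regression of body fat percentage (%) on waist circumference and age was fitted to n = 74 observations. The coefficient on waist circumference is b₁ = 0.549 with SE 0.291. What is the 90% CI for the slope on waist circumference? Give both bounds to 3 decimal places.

df = n − k − 1 = 74 − 2 − 1 = 71.
t* = t_{0.05, 71} = 1.6666.
Margin = t* × SE = 1.6666 × 0.291 = 0.48498.
CI: 0.549 ± 0.48498 → (0.064, 1.034).
With 90% confidence, each one-unit increase in waist circumference is associated with a change of between 0.064 and 1.034 % in body fat percentage, holding the other predictors fixed.

(0.064, 1.034)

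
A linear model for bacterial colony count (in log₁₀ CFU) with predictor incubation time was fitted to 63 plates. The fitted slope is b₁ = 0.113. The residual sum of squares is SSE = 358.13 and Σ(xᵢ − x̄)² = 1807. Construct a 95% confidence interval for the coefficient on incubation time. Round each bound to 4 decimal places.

(-0.0010, 0.2270)

MSE = SSE/(n − 2) = 358.13/61 = 5.87098.
SE(b₁) = √(MSE/Sₓₓ) = √(5.87098/1807) = 0.0570002.
df = n − 2 = 61.
t* = t_{0.025, 61} = 1.999624.
Margin = t* × SE = 1.999624 × 0.0570002 = 0.113979.
CI: 0.113 ± 0.113979 → (-0.0010, 0.2270).
With 95% confidence, each one-unit increase in incubation time is associated with a change of between -0.0010 and 0.2270 log₁₀ CFU in bacterial colony count.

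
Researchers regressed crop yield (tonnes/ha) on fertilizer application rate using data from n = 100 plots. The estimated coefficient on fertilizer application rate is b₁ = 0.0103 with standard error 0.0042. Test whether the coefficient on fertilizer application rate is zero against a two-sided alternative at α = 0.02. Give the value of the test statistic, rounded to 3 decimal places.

t = 2.452

H₀: β₁ = 0 vs H₁: β₁ ≠ 0.
t = (b₁ − β₁⁰)/SE = 0.0103 / 0.0042 = 2.452.
df = n − 2 = 100 − 2 = 98.
Two-sided p ≈ 0.0160, which is < 0.02, so reject H₀.
There is evidence that fertilizer application rate is associated with crop yield.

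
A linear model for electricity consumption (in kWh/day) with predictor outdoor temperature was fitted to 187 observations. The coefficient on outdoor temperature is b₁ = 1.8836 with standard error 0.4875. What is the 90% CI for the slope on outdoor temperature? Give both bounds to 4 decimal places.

(1.0777, 2.6895)

df = n − 2 = 187 − 2 = 185.
t* = t_{0.05, 185} = 1.653132.
Margin = t* × SE = 1.653132 × 0.4875 = 0.805902.
CI: 1.8836 ± 0.805902 → (1.0777, 2.6895).
With 90% confidence, each one-unit increase in outdoor temperature is associated with a change of between 1.0777 and 2.6895 kWh/day in electricity consumption.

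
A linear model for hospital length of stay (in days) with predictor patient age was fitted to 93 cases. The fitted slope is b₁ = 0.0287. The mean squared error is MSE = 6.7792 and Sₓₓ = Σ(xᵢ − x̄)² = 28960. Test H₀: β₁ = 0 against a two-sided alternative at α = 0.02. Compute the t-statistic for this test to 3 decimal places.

SE(b₁) = √(MSE/Sₓₓ) = √(6.7792/28960) = 0.0152999.
t = 0.0287 / 0.0152999 = 1.876.
df = n − 2 = 91.
Two-sided p ≈ 0.0639, which is ≥ 0.02, so fail to reject H₀.
The data do not give significant evidence of an association between patient age and hospital length of stay.

t = 1.876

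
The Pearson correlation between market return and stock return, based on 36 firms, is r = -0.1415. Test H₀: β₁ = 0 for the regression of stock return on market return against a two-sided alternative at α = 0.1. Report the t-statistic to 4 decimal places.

t = r·√(n − 2)/√(1 − r²) = -0.1415·√34/√0.979978 = -0.8335.
df = n − 2 = 34.
Two-sided p ≈ 0.4104, which is ≥ 0.1, so fail to reject H₀.
The data do not give significant evidence of a linear association between market return and stock return.

t = -0.8335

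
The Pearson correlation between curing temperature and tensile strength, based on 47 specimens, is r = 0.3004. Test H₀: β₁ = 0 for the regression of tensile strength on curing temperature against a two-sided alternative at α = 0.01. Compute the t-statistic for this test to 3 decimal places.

t = r·√(n − 2)/√(1 − r²) = 0.3004·√45/√0.90976 = 2.113.
df = n − 2 = 45.
Two-sided p ≈ 0.0402, which is ≥ 0.01, so fail to reject H₀.
The data do not give significant evidence of a linear association between curing temperature and tensile strength.

t = 2.113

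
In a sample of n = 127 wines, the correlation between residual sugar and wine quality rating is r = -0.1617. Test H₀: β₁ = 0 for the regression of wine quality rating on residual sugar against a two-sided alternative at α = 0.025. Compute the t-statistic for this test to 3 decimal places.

t = r·√(n − 2)/√(1 − r²) = -0.1617·√125/√0.973853 = -1.832.
df = n − 2 = 125.
Two-sided p ≈ 0.0693, which is ≥ 0.025, so fail to reject H₀.
The data do not give significant evidence of a linear association between residual sugar and wine quality rating.

t = -1.832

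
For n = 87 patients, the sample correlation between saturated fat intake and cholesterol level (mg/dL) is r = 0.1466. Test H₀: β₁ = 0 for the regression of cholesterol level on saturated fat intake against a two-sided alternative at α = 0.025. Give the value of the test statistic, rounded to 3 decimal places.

t = 1.366

t = r·√(n − 2)/√(1 − r²) = 0.1466·√85/√0.978508 = 1.366.
df = n − 2 = 85.
Two-sided p ≈ 0.1754, which is ≥ 0.025, so fail to reject H₀.
The data do not give significant evidence of a linear association between saturated fat intake and cholesterol level.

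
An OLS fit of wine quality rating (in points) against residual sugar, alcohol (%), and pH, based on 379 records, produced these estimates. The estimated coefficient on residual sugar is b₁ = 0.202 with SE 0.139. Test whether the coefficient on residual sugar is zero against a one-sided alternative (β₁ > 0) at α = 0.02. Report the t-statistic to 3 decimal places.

t = 1.453

H₀: β₁ = 0 vs H₁: β₁ > 0.
t = (b₁ − β₁⁰)/SE = 0.202 / 0.139 = 1.453.
df = n − k − 1 = 379 − 3 − 1 = 375.
One-sided p ≈ 0.0735, which is ≥ 0.02, so fail to reject H₀.
The data do not give significant evidence that the true slope on residual sugar is positive, holding the other predictors fixed.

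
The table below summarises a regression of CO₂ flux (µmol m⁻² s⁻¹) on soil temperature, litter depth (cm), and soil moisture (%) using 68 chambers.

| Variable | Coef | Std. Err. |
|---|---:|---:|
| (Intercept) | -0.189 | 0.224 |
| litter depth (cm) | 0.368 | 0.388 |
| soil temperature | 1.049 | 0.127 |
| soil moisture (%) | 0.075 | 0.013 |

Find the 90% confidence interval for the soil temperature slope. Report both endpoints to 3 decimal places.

(0.837, 1.261)

Read off: b = 1.049, SE = 0.127 for soil temperature.
df = n − k − 1 = 68 − 3 − 1 = 64.
t* = t_{0.05, 64} = 1.669013.
Margin = t* × SE = 1.669013 × 0.127 = 0.21196.
CI: 1.049 ± 0.21196 → (0.837, 1.261).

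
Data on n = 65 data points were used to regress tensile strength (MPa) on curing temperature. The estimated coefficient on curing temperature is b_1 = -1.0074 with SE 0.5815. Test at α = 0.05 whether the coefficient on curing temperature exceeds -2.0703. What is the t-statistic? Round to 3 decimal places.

t = 1.828

H₀: β₁ = -2.0703 vs H₁: β₁ > -2.0703.
t = (b_1 − β₁⁰)/SE = (-1.0074 − (-2.0703)) / 0.5815 = 1.828.
df = n − 2 = 65 − 2 = 63.
One-sided p ≈ 0.0362, which is < 0.05, so reject H₀.
There is evidence that the true slope on curing temperature exceeds -2.0703 MPa per unit.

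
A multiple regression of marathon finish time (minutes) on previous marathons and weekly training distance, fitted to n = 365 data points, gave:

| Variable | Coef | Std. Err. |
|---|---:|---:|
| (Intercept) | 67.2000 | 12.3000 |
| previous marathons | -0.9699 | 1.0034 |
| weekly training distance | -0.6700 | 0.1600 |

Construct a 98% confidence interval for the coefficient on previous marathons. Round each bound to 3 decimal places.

Read off: b = -0.9699, SE = 1.0034 for previous marathons.
df = n − k − 1 = 365 − 2 − 1 = 362.
t* = t_{0.01, 362} = 2.336693.
Margin = t* × SE = 2.336693 × 1.0034 = 2.34464.
CI: -0.9699 ± 2.34464 → (-3.315, 1.375).

(-3.315, 1.375)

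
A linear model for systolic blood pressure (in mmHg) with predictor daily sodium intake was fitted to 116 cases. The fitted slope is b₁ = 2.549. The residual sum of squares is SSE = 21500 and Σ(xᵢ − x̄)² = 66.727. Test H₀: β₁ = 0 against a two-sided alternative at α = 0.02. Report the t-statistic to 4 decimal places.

MSE = SSE/(n − 2) = 21500/114 = 188.596.
SE(b₁) = √(MSE/Sₓₓ) = √(188.596/66.727) = 1.68119.
t = 2.549 / 1.68119 = 1.5162.
df = n − 2 = 114.
Two-sided p ≈ 0.1322, which is ≥ 0.02, so fail to reject H₀.
The data do not give significant evidence of an association between daily sodium intake and systolic blood pressure.

t = 1.5162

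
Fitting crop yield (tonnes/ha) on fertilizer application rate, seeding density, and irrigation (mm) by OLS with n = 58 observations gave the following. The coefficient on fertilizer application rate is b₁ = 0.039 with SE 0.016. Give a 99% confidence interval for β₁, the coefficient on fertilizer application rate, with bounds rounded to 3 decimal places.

df = n − k − 1 = 58 − 3 − 1 = 54.
t* = t_{0.005, 54} = 2.669985.
Margin = t* × SE = 2.669985 × 0.016 = 0.04272.
CI: 0.039 ± 0.04272 → (-0.004, 0.082).
With 99% confidence, each one-unit increase in fertilizer application rate is associated with a change of between -0.004 and 0.082 tonnes/ha in crop yield, holding the other predictors fixed.

(-0.004, 0.082)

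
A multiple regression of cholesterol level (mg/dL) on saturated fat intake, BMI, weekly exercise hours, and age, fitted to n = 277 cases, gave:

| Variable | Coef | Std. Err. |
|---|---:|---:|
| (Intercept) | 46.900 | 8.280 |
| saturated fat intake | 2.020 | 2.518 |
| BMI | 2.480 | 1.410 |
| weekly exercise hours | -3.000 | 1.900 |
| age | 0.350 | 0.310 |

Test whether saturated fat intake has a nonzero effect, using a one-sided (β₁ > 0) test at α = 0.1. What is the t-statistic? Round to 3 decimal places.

Read off: b = 2.020, SE = 2.518 for saturated fat intake.
H₀: β₁ = 0 vs H₁: β₁ > 0.
t = 2.020 / 2.518 = 0.802.
df = n − k − 1 = 277 − 4 − 1 = 272.
One-sided p ≈ 0.2116, which is ≥ 0.1, so fail to reject H₀.
The data do not give significant evidence that the true slope on saturated fat intake is positive, holding the other predictors fixed.

t = 0.802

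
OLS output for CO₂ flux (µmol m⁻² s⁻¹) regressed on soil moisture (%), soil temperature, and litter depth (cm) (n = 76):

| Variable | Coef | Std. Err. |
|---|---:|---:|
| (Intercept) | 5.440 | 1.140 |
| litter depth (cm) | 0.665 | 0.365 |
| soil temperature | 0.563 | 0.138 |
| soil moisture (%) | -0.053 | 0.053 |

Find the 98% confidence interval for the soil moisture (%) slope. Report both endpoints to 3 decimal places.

Read off: b = -0.053, SE = 0.053 for soil moisture (%).
df = n − k − 1 = 76 − 3 − 1 = 72.
t* = t_{0.01, 72} = 2.379262.
Margin = t* × SE = 2.379262 × 0.053 = 0.12610.
CI: -0.053 ± 0.12610 → (-0.179, 0.073).

(-0.179, 0.073)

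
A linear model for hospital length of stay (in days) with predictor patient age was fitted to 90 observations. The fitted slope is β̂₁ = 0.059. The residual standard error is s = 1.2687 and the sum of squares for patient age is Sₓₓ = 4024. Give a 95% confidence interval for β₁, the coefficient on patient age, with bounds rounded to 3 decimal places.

SE(β̂₁) = s/√Sₓₓ = 1.2687/√4024 = 0.02.
df = n − 2 = 88.
t* = t_{0.025, 88} = 1.98729.
Margin = t* × SE = 1.98729 × 0.02 = 0.03975.
CI: 0.059 ± 0.03975 → (0.019, 0.099).
With 95% confidence, each one-unit increase in patient age is associated with a change of between 0.019 and 0.099 days in hospital length of stay.

(0.019, 0.099)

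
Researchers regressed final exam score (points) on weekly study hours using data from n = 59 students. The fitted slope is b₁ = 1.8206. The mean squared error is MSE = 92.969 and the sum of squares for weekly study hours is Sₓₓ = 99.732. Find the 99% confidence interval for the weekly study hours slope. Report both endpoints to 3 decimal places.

(-0.752, 4.394)

SE(b₁) = √(MSE/Sₓₓ) = √(92.969/99.732) = 0.965499.
df = n − 2 = 57.
t* = t_{0.005, 57} = 2.66487.
Margin = t* × SE = 2.66487 × 0.965499 = 2.57293.
CI: 1.8206 ± 2.57293 → (-0.752, 4.394).
With 99% confidence, each one-unit increase in weekly study hours is associated with a change of between -0.752 and 4.394 points in final exam score.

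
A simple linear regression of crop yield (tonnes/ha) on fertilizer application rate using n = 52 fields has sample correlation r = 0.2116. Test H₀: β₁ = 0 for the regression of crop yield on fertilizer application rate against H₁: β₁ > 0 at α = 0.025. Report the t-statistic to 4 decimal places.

t = 1.5309

t = r·√(n − 2)/√(1 − r²) = 0.2116·√50/√0.955225 = 1.5309.
df = n − 2 = 50.
One-sided p ≈ 0.0660, which is ≥ 0.025, so fail to reject H₀.
The data do not give significant evidence of a linear association between fertilizer application rate and crop yield.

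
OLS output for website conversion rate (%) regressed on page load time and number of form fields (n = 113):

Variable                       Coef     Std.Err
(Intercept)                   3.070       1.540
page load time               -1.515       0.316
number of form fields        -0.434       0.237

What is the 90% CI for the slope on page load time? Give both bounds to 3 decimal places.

(-2.039, -0.991)

Read off: b = -1.515, SE = 0.316 for page load time.
df = n − k − 1 = 113 − 2 − 1 = 110.
t* = t_{0.05, 110} = 1.658824.
Margin = t* × SE = 1.658824 × 0.316 = 0.52419.
CI: -1.515 ± 0.52419 → (-2.039, -0.991).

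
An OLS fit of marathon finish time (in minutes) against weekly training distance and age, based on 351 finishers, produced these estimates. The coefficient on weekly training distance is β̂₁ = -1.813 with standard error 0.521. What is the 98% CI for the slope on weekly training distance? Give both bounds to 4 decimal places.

df = n − k − 1 = 351 − 2 − 1 = 348.
t* = t_{0.01, 348} = 2.337111.
Margin = t* × SE = 2.337111 × 0.521 = 1.217635.
CI: -1.813 ± 1.217635 → (-3.0306, -0.5954).
With 98% confidence, each one-unit increase in weekly training distance is associated with a change of between -3.0306 and -0.5954 minutes in marathon finish time, holding the other predictors fixed.

(-3.0306, -0.5954)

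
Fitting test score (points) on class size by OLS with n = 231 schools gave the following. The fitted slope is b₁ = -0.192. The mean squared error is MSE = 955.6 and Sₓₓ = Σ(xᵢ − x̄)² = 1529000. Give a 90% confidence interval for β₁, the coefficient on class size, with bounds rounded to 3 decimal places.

SE(b₁) = √(MSE/Sₓₓ) = √(955.6/1529000) = 0.0249997.
df = n − 2 = 229.
t* = t_{0.05, 229} = 1.651535.
Margin = t* × SE = 1.651535 × 0.0249997 = 0.04129.
CI: -0.192 ± 0.04129 → (-0.233, -0.151).
With 90% confidence, each one-unit increase in class size is associated with a change of between -0.233 and -0.151 points in test score.

(-0.233, -0.151)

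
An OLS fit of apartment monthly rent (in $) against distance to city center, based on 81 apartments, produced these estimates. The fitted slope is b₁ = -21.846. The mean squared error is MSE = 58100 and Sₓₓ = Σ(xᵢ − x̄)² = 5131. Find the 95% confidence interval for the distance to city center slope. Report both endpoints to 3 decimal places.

(-28.544, -15.148)

SE(b₁) = √(MSE/Sₓₓ) = √(58100/5131) = 3.36502.
df = n − 2 = 79.
t* = t_{0.025, 79} = 1.99045.
Margin = t* × SE = 1.99045 × 3.36502 = 6.69790.
CI: -21.846 ± 6.69790 → (-28.544, -15.148).
With 95% confidence, each one-unit increase in distance to city center is associated with a change of between -28.544 and -15.148 $ in apartment monthly rent.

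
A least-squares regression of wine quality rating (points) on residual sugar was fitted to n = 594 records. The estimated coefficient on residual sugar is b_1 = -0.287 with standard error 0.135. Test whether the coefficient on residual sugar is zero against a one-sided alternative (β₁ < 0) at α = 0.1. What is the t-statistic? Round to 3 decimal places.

t = -2.126

H₀: β₁ = 0 vs H₁: β₁ < 0.
t = (b_1 − β₁⁰)/SE = -0.287 / 0.135 = -2.126.
df = n − 2 = 594 − 2 = 592.
One-sided p ≈ 0.0170, which is < 0.1, so reject H₀.
There is evidence that the true slope on residual sugar is negative.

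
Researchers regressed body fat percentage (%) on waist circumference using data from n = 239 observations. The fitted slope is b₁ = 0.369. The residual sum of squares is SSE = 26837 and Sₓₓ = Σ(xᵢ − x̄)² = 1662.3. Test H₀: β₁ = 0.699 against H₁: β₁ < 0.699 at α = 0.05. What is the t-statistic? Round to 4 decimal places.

MSE = SSE/(n − 2) = 26837/237 = 113.236.
SE(b₁) = √(MSE/Sₓₓ) = √(113.236/1662.3) = 0.260999.
t = (0.369 − 0.699) / 0.260999 = -1.2644.
df = n − 2 = 237.
One-sided p ≈ 0.1037, which is ≥ 0.05, so fail to reject H₀.
The data do not give significant evidence that the true slope on waist circumference is below 0.699 % per unit.

t = -1.2644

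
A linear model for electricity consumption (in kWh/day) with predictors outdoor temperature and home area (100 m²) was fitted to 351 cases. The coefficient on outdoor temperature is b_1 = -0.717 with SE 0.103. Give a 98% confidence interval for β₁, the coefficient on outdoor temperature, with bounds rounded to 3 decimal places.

(-0.958, -0.476)

df = n − k − 1 = 351 − 2 − 1 = 348.
t* = t_{0.01, 348} = 2.337111.
Margin = t* × SE = 2.337111 × 0.103 = 0.24072.
CI: -0.717 ± 0.24072 → (-0.958, -0.476).
With 98% confidence, each one-unit increase in outdoor temperature is associated with a change of between -0.958 and -0.476 kWh/day in electricity consumption, holding the other predictors fixed.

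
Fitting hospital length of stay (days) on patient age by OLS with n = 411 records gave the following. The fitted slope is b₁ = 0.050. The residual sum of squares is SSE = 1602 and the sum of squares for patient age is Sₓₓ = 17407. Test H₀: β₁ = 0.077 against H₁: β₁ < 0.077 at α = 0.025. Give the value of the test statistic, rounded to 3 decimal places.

MSE = SSE/(n − 2) = 1602/409 = 3.91687.
SE(b₁) = √(MSE/Sₓₓ) = √(3.91687/17407) = 0.0150006.
t = (0.050 − 0.077) / 0.0150006 = -1.800.
df = n − 2 = 409.
One-sided p ≈ 0.0363, which is ≥ 0.025, so fail to reject H₀.
The data do not give significant evidence that the true slope on patient age is below 0.077 days per unit.

t = -1.800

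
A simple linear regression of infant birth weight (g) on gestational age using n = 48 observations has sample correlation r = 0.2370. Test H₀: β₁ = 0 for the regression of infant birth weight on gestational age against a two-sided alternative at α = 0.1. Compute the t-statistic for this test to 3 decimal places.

t = r·√(n − 2)/√(1 − r²) = 0.2370·√46/√0.943831 = 1.655.
df = n − 2 = 46.
Two-sided p ≈ 0.1048, which is ≥ 0.1, so fail to reject H₀.
The data do not give significant evidence of a linear association between gestational age and infant birth weight.

t = 1.655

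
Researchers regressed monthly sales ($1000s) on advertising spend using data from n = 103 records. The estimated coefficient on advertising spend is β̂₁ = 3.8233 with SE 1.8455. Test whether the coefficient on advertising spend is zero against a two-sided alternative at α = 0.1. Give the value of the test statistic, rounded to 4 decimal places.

t = 2.0717

H₀: β₁ = 0 vs H₁: β₁ ≠ 0.
t = (β̂₁ − β₁⁰)/SE = 3.8233 / 1.8455 = 2.0717.
df = n − 2 = 103 − 2 = 101.
Two-sided p ≈ 0.0408, which is < 0.1, so reject H₀.
There is evidence that advertising spend is associated with monthly sales.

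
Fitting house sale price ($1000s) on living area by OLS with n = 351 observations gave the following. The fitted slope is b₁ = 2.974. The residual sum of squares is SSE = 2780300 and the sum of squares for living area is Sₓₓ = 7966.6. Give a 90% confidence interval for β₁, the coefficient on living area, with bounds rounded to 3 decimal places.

MSE = SSE/(n − 2) = 2780300/349 = 7966.48.
SE(b₁) = √(MSE/Sₓₓ) = √(7966.48/7966.6) = 0.999992.
df = n − 2 = 349.
t* = t_{0.05, 349} = 1.649231.
Margin = t* × SE = 1.649231 × 0.999992 = 1.64922.
CI: 2.974 ± 1.64922 → (1.325, 4.623).
With 90% confidence, each one-unit increase in living area is associated with a change of between 1.325 and 4.623 $1000s in house sale price.

(1.325, 4.623)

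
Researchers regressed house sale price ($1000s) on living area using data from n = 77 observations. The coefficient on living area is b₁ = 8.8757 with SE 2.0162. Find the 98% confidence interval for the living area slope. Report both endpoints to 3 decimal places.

df = n − 2 = 77 − 2 = 75.
t* = t_{0.01, 75} = 2.377102.
Margin = t* × SE = 2.377102 × 2.0162 = 4.79271.
CI: 8.8757 ± 4.79271 → (4.083, 13.668).
With 98% confidence, each one-unit increase in living area is associated with a change of between 4.083 and 13.668 $1000s in house sale price.

(4.083, 13.668)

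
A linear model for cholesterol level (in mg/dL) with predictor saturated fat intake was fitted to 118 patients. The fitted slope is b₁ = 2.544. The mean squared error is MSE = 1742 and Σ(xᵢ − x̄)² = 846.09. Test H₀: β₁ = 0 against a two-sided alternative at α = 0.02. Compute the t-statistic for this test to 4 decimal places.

SE(b₁) = √(MSE/Sₓₓ) = √(1742/846.09) = 1.43488.
t = 2.544 / 1.43488 = 1.7730.
df = n − 2 = 116.
Two-sided p ≈ 0.0789, which is ≥ 0.02, so fail to reject H₀.
The data do not give significant evidence of an association between saturated fat intake and cholesterol level.

t = 1.7730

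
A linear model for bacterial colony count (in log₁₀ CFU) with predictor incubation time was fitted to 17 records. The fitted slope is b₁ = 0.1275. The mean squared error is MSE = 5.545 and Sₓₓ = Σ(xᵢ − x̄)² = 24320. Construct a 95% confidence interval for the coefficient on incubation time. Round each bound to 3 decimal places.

SE(b₁) = √(MSE/Sₓₓ) = √(5.545/24320) = 0.0150997.
df = n − 2 = 15.
t* = t_{0.025, 15} = 2.13145.
Margin = t* × SE = 2.13145 × 0.0150997 = 0.03218.
CI: 0.1275 ± 0.03218 → (0.095, 0.160).
With 95% confidence, each one-unit increase in incubation time is associated with a change of between 0.095 and 0.160 log₁₀ CFU in bacterial colony count.

(0.095, 0.160)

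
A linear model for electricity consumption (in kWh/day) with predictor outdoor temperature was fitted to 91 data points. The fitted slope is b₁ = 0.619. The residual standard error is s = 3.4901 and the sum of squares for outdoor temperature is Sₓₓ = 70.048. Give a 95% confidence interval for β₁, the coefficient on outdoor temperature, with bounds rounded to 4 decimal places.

(-0.2096, 1.4476)

SE(b₁) = s/√Sₓₓ = 3.4901/√70.048 = 0.417004.
df = n − 2 = 89.
t* = t_{0.025, 89} = 1.986979.
Margin = t* × SE = 1.986979 × 0.417004 = 0.828578.
CI: 0.619 ± 0.828578 → (-0.2096, 1.4476).
With 95% confidence, each one-unit increase in outdoor temperature is associated with a change of between -0.2096 and 1.4476 kWh/day in electricity consumption.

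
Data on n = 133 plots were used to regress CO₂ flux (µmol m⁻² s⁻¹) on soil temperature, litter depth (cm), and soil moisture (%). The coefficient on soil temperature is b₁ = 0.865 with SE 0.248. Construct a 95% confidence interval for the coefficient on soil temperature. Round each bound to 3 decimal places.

df = n − k − 1 = 133 − 3 − 1 = 129.
t* = t_{0.025, 129} = 1.978524.
Margin = t* × SE = 1.978524 × 0.248 = 0.49067.
CI: 0.865 ± 0.49067 → (0.374, 1.356).
With 95% confidence, each one-unit increase in soil temperature is associated with a change of between 0.374 and 1.356 µmol m⁻² s⁻¹ in CO₂ flux, holding the other predictors fixed.

(0.374, 1.356)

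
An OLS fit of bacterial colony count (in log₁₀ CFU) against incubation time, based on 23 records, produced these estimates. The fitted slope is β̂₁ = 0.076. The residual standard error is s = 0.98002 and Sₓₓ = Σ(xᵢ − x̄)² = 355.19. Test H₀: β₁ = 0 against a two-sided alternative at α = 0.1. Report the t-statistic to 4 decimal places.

SE(β̂₁) = s/√Sₓₓ = 0.98002/√355.19 = 0.0520001.
t = 0.076 / 0.0520001 = 1.4615.
df = n − 2 = 21.
Two-sided p ≈ 0.1587, which is ≥ 0.1, so fail to reject H₀.
The data do not give significant evidence of an association between incubation time and bacterial colony count.

t = 1.4615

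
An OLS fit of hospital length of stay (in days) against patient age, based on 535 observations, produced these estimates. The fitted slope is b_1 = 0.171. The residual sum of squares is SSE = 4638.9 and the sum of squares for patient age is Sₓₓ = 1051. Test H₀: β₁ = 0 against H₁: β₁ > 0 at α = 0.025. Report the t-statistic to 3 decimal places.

MSE = SSE/(n − 2) = 4638.9/533 = 8.70338.
SE(b_1) = √(MSE/Sₓₓ) = √(8.70338/1051) = 0.0910002.
t = 0.171 / 0.0910002 = 1.879.
df = n − 2 = 533.
One-sided p ≈ 0.0304, which is ≥ 0.025, so fail to reject H₀.
The data do not give significant evidence that the true slope on patient age is positive.

t = 1.879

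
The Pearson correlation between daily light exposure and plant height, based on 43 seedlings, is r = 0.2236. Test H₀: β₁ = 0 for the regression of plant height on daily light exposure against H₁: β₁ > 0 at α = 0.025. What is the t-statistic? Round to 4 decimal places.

t = r·√(n − 2)/√(1 − r²) = 0.2236·√41/√0.950003 = 1.4689.
df = n − 2 = 41.
One-sided p ≈ 0.0747, which is ≥ 0.025, so fail to reject H₀.
The data do not give significant evidence of a linear association between daily light exposure and plant height.

t = 1.4689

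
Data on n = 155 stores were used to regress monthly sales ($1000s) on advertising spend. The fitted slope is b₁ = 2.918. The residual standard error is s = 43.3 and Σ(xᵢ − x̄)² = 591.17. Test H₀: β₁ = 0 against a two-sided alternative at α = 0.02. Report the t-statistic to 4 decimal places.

SE(b₁) = s/√Sₓₓ = 43.3/√591.17 = 1.78087.
t = 2.918 / 1.78087 = 1.6385.
df = n − 2 = 153.
Two-sided p ≈ 0.1034, which is ≥ 0.02, so fail to reject H₀.
The data do not give significant evidence of an association between advertising spend and monthly sales.

t = 1.6385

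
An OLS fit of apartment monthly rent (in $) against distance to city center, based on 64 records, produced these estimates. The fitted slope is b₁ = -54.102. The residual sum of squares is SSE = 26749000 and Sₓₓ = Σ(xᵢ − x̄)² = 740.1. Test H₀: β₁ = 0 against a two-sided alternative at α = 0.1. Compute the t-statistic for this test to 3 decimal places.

MSE = SSE/(n − 2) = 26749000/62 = 431435.
SE(b₁) = √(MSE/Sₓₓ) = √(431435/740.1) = 24.1442.
t = -54.102 / 24.1442 = -2.241.
df = n − 2 = 62.
Two-sided p ≈ 0.0286, which is < 0.1, so reject H₀.
There is evidence that distance to city center is associated with apartment monthly rent.

t = -2.241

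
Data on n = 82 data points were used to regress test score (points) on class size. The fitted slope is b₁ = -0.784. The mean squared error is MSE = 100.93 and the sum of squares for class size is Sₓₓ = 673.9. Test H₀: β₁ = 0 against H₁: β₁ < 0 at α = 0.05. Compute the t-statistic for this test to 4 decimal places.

t = -2.0258

SE(b₁) = √(MSE/Sₓₓ) = √(100.93/673.9) = 0.387001.
t = -0.784 / 0.387001 = -2.0258.
df = n − 2 = 80.
One-sided p ≈ 0.0231, which is < 0.05, so reject H₀.
There is evidence that the true slope on class size is negative.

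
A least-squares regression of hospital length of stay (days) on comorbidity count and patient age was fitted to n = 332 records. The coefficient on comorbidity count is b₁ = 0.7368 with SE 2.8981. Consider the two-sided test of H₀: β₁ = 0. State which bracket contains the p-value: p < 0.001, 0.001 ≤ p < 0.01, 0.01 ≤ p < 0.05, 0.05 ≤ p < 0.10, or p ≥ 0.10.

p ≥ 0.10

t = 0.7368 / 2.8981 = 0.254.
df = n − k − 1 = 332 − 2 − 1 = 329.
Two-sided p = 2·P(T_{329} > |t|) ≈ 0.7995.
So p ≥ 0.10.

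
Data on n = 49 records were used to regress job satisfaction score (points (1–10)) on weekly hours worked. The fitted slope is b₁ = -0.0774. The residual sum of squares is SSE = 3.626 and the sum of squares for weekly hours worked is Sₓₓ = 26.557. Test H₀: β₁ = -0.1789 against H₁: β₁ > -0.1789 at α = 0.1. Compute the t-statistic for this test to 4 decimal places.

t = 1.8832

MSE = SSE/(n − 2) = 3.626/47 = 0.0771489.
SE(b₁) = √(MSE/Sₓₓ) = √(0.0771489/26.557) = 0.0538983.
t = (-0.0774 − (-0.1789)) / 0.0538983 = 1.8832.
df = n − 2 = 47.
One-sided p ≈ 0.0329, which is < 0.1, so reject H₀.
There is evidence that the true slope on weekly hours worked exceeds -0.1789 points (1–10) per unit.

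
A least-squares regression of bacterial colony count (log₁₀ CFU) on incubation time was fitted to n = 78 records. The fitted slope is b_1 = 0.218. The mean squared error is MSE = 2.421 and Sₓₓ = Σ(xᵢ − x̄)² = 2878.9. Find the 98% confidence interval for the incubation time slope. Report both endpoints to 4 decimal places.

SE(b_1) = √(MSE/Sₓₓ) = √(2.421/2878.9) = 0.0289991.
df = n − 2 = 76.
t* = t_{0.01, 76} = 2.37642.
Margin = t* × SE = 2.37642 × 0.0289991 = 0.068914.
CI: 0.218 ± 0.068914 → (0.1491, 0.2869).
With 98% confidence, each one-unit increase in incubation time is associated with a change of between 0.1491 and 0.2869 log₁₀ CFU in bacterial colony count.

(0.1491, 0.2869)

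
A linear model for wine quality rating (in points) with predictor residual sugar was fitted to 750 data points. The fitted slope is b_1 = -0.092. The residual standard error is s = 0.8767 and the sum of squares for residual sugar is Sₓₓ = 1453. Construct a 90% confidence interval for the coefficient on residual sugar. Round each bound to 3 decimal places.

SE(b_1) = s/√Sₓₓ = 0.8767/√1453 = 0.0229995.
df = n − 2 = 748.
t* = t_{0.05, 748} = 1.646893.
Margin = t* × SE = 1.646893 × 0.0229995 = 0.03788.
CI: -0.092 ± 0.03788 → (-0.130, -0.054).
With 90% confidence, each one-unit increase in residual sugar is associated with a change of between -0.130 and -0.054 points in wine quality rating.

(-0.130, -0.054)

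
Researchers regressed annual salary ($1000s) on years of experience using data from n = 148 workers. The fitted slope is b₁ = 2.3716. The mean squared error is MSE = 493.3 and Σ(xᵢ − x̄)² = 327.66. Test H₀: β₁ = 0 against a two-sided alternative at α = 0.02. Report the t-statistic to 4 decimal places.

SE(b₁) = √(MSE/Sₓₓ) = √(493.3/327.66) = 1.227.
t = 2.3716 / 1.227 = 1.9328.
df = n − 2 = 146.
Two-sided p ≈ 0.0552, which is ≥ 0.02, so fail to reject H₀.
The data do not give significant evidence of an association between years of experience and annual salary.

t = 1.9328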